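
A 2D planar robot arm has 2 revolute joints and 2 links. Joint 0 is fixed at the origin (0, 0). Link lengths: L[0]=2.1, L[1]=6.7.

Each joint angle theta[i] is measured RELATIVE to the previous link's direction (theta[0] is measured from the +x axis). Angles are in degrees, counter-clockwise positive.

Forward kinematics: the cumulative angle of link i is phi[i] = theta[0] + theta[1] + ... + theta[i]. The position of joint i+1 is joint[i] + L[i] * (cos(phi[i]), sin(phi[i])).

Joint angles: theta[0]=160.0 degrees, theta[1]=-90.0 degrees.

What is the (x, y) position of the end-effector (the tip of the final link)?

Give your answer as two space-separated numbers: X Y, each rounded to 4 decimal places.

joint[0] = (0.0000, 0.0000)  (base)
link 0: phi[0] = 160 = 160 deg
  cos(160 deg) = -0.9397, sin(160 deg) = 0.3420
  joint[1] = (0.0000, 0.0000) + 2.1 * (-0.9397, 0.3420) = (0.0000 + -1.9734, 0.0000 + 0.7182) = (-1.9734, 0.7182)
link 1: phi[1] = 160 + -90 = 70 deg
  cos(70 deg) = 0.3420, sin(70 deg) = 0.9397
  joint[2] = (-1.9734, 0.7182) + 6.7 * (0.3420, 0.9397) = (-1.9734 + 2.2915, 0.7182 + 6.2959) = (0.3182, 7.0142)
End effector: (0.3182, 7.0142)

Answer: 0.3182 7.0142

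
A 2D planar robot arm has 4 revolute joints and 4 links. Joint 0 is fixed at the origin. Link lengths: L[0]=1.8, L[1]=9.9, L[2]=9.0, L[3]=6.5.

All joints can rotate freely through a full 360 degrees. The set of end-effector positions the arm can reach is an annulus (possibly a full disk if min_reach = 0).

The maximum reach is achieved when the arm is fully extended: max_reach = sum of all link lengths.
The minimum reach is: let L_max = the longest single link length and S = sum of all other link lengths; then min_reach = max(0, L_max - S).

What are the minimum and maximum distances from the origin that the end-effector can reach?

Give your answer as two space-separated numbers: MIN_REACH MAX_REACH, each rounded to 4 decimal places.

Answer: 0.0000 27.2000

Derivation:
Link lengths: [1.8, 9.9, 9.0, 6.5]
max_reach = 1.8 + 9.9 + 9 + 6.5 = 27.2
L_max = max([1.8, 9.9, 9.0, 6.5]) = 9.9
S (sum of others) = 27.2 - 9.9 = 17.3
min_reach = max(0, 9.9 - 17.3) = max(0, -7.4) = 0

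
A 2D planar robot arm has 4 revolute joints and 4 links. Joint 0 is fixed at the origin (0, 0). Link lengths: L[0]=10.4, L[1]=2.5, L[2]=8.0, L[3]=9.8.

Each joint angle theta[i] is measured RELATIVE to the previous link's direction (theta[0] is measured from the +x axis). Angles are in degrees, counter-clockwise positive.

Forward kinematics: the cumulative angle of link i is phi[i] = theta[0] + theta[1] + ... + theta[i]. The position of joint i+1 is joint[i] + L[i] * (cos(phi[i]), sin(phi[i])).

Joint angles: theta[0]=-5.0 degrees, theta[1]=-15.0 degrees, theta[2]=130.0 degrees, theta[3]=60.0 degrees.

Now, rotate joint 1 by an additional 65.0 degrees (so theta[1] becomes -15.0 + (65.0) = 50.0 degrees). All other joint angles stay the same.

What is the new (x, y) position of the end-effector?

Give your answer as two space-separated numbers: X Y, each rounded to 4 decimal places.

Answer: -1.4624 -6.4691

Derivation:
joint[0] = (0.0000, 0.0000)  (base)
link 0: phi[0] = -5 = -5 deg
  cos(-5 deg) = 0.9962, sin(-5 deg) = -0.0872
  joint[1] = (0.0000, 0.0000) + 10.4 * (0.9962, -0.0872) = (0.0000 + 10.3604, 0.0000 + -0.9064) = (10.3604, -0.9064)
link 1: phi[1] = -5 + 50 = 45 deg
  cos(45 deg) = 0.7071, sin(45 deg) = 0.7071
  joint[2] = (10.3604, -0.9064) + 2.5 * (0.7071, 0.7071) = (10.3604 + 1.7678, -0.9064 + 1.7678) = (12.1282, 0.8613)
link 2: phi[2] = -5 + 50 + 130 = 175 deg
  cos(175 deg) = -0.9962, sin(175 deg) = 0.0872
  joint[3] = (12.1282, 0.8613) + 8 * (-0.9962, 0.0872) = (12.1282 + -7.9696, 0.8613 + 0.6972) = (4.1586, 1.5586)
link 3: phi[3] = -5 + 50 + 130 + 60 = 235 deg
  cos(235 deg) = -0.5736, sin(235 deg) = -0.8192
  joint[4] = (4.1586, 1.5586) + 9.8 * (-0.5736, -0.8192) = (4.1586 + -5.6210, 1.5586 + -8.0277) = (-1.4624, -6.4691)
End effector: (-1.4624, -6.4691)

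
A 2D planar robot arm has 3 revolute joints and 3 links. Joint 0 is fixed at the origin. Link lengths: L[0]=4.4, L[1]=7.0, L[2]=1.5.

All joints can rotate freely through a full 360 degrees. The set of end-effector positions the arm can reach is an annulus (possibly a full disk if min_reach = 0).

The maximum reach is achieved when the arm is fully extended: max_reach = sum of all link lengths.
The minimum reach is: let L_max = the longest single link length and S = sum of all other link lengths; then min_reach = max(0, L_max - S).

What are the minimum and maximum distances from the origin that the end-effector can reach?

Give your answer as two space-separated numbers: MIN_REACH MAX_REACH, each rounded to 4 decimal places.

Link lengths: [4.4, 7.0, 1.5]
max_reach = 4.4 + 7 + 1.5 = 12.9
L_max = max([4.4, 7.0, 1.5]) = 7
S (sum of others) = 12.9 - 7 = 5.9
min_reach = max(0, 7 - 5.9) = max(0, 1.1) = 1.1

Answer: 1.1000 12.9000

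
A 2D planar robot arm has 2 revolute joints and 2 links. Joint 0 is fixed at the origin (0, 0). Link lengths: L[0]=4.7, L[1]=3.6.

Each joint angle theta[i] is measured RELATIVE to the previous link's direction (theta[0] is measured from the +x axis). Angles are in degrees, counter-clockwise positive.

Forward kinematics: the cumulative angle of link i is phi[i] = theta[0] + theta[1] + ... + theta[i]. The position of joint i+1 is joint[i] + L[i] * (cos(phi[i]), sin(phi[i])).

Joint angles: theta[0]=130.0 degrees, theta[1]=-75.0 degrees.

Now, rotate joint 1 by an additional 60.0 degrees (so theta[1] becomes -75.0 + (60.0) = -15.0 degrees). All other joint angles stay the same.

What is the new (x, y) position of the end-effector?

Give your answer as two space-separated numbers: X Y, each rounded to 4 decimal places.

joint[0] = (0.0000, 0.0000)  (base)
link 0: phi[0] = 130 = 130 deg
  cos(130 deg) = -0.6428, sin(130 deg) = 0.7660
  joint[1] = (0.0000, 0.0000) + 4.7 * (-0.6428, 0.7660) = (0.0000 + -3.0211, 0.0000 + 3.6004) = (-3.0211, 3.6004)
link 1: phi[1] = 130 + -15 = 115 deg
  cos(115 deg) = -0.4226, sin(115 deg) = 0.9063
  joint[2] = (-3.0211, 3.6004) + 3.6 * (-0.4226, 0.9063) = (-3.0211 + -1.5214, 3.6004 + 3.2627) = (-4.5425, 6.8631)
End effector: (-4.5425, 6.8631)

Answer: -4.5425 6.8631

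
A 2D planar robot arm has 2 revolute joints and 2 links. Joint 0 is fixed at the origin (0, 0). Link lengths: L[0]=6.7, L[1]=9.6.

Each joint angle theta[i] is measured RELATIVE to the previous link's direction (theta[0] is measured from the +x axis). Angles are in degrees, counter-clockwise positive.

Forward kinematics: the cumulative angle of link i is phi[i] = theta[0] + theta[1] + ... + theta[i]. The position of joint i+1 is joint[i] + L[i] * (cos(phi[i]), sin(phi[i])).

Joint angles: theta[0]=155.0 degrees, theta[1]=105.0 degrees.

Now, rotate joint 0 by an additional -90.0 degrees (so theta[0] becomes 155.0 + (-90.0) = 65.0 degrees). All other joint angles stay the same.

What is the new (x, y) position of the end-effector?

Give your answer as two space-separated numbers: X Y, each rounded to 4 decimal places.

Answer: -6.6226 7.7393

Derivation:
joint[0] = (0.0000, 0.0000)  (base)
link 0: phi[0] = 65 = 65 deg
  cos(65 deg) = 0.4226, sin(65 deg) = 0.9063
  joint[1] = (0.0000, 0.0000) + 6.7 * (0.4226, 0.9063) = (0.0000 + 2.8315, 0.0000 + 6.0723) = (2.8315, 6.0723)
link 1: phi[1] = 65 + 105 = 170 deg
  cos(170 deg) = -0.9848, sin(170 deg) = 0.1736
  joint[2] = (2.8315, 6.0723) + 9.6 * (-0.9848, 0.1736) = (2.8315 + -9.4542, 6.0723 + 1.6670) = (-6.6226, 7.7393)
End effector: (-6.6226, 7.7393)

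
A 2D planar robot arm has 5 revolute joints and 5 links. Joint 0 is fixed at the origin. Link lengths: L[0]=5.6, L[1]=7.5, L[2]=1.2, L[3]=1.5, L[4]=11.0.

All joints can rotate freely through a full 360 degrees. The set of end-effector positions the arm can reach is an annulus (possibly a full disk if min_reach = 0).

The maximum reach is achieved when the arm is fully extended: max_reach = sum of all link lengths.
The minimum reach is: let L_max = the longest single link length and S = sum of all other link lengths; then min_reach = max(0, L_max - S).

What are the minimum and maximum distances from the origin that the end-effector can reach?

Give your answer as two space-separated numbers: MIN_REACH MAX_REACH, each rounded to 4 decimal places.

Answer: 0.0000 26.8000

Derivation:
Link lengths: [5.6, 7.5, 1.2, 1.5, 11.0]
max_reach = 5.6 + 7.5 + 1.2 + 1.5 + 11 = 26.8
L_max = max([5.6, 7.5, 1.2, 1.5, 11.0]) = 11
S (sum of others) = 26.8 - 11 = 15.8
min_reach = max(0, 11 - 15.8) = max(0, -4.8) = 0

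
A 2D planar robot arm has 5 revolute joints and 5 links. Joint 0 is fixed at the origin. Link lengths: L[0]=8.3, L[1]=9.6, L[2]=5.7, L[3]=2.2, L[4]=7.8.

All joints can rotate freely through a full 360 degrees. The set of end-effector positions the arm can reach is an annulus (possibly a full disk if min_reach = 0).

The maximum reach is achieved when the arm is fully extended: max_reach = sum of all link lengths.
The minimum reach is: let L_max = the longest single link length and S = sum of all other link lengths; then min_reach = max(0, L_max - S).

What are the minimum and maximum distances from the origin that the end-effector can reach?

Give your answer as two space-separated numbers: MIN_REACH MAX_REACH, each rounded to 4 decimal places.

Answer: 0.0000 33.6000

Derivation:
Link lengths: [8.3, 9.6, 5.7, 2.2, 7.8]
max_reach = 8.3 + 9.6 + 5.7 + 2.2 + 7.8 = 33.6
L_max = max([8.3, 9.6, 5.7, 2.2, 7.8]) = 9.6
S (sum of others) = 33.6 - 9.6 = 24
min_reach = max(0, 9.6 - 24) = max(0, -14.4) = 0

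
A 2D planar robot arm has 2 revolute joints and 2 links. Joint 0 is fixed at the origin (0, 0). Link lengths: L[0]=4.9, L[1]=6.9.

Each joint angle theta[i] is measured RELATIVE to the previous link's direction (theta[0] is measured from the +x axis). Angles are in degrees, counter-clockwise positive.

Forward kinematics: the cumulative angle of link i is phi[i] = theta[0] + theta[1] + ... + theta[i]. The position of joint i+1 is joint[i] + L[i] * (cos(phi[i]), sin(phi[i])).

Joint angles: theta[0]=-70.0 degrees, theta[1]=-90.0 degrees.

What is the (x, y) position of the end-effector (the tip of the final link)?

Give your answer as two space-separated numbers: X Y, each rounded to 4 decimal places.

joint[0] = (0.0000, 0.0000)  (base)
link 0: phi[0] = -70 = -70 deg
  cos(-70 deg) = 0.3420, sin(-70 deg) = -0.9397
  joint[1] = (0.0000, 0.0000) + 4.9 * (0.3420, -0.9397) = (0.0000 + 1.6759, 0.0000 + -4.6045) = (1.6759, -4.6045)
link 1: phi[1] = -70 + -90 = -160 deg
  cos(-160 deg) = -0.9397, sin(-160 deg) = -0.3420
  joint[2] = (1.6759, -4.6045) + 6.9 * (-0.9397, -0.3420) = (1.6759 + -6.4839, -4.6045 + -2.3599) = (-4.8080, -6.9644)
End effector: (-4.8080, -6.9644)

Answer: -4.8080 -6.9644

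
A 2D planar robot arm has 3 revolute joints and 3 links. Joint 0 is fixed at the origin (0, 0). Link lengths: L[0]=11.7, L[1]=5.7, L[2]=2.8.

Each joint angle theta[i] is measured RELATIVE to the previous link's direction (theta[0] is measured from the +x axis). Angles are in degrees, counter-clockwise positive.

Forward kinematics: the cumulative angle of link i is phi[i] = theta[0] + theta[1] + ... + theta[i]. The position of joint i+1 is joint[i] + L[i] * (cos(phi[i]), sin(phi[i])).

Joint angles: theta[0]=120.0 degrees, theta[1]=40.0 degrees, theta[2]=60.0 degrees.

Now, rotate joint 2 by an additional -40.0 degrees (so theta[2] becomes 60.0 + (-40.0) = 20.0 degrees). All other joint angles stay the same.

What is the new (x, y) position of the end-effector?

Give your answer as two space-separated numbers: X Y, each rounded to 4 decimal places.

joint[0] = (0.0000, 0.0000)  (base)
link 0: phi[0] = 120 = 120 deg
  cos(120 deg) = -0.5000, sin(120 deg) = 0.8660
  joint[1] = (0.0000, 0.0000) + 11.7 * (-0.5000, 0.8660) = (0.0000 + -5.8500, 0.0000 + 10.1325) = (-5.8500, 10.1325)
link 1: phi[1] = 120 + 40 = 160 deg
  cos(160 deg) = -0.9397, sin(160 deg) = 0.3420
  joint[2] = (-5.8500, 10.1325) + 5.7 * (-0.9397, 0.3420) = (-5.8500 + -5.3562, 10.1325 + 1.9495) = (-11.2062, 12.0820)
link 2: phi[2] = 120 + 40 + 20 = 180 deg
  cos(180 deg) = -1.0000, sin(180 deg) = 0.0000
  joint[3] = (-11.2062, 12.0820) + 2.8 * (-1.0000, 0.0000) = (-11.2062 + -2.8000, 12.0820 + 0.0000) = (-14.0062, 12.0820)
End effector: (-14.0062, 12.0820)

Answer: -14.0062 12.0820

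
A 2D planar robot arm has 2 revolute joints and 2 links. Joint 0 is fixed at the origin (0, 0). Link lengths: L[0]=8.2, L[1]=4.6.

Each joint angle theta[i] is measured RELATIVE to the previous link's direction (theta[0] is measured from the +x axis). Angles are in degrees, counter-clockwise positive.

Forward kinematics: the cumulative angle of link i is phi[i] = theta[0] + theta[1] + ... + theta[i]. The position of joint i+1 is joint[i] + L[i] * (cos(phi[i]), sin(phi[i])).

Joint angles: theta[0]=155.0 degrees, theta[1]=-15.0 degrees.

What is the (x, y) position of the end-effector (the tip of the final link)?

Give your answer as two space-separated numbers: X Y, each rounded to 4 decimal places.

joint[0] = (0.0000, 0.0000)  (base)
link 0: phi[0] = 155 = 155 deg
  cos(155 deg) = -0.9063, sin(155 deg) = 0.4226
  joint[1] = (0.0000, 0.0000) + 8.2 * (-0.9063, 0.4226) = (0.0000 + -7.4317, 0.0000 + 3.4655) = (-7.4317, 3.4655)
link 1: phi[1] = 155 + -15 = 140 deg
  cos(140 deg) = -0.7660, sin(140 deg) = 0.6428
  joint[2] = (-7.4317, 3.4655) + 4.6 * (-0.7660, 0.6428) = (-7.4317 + -3.5238, 3.4655 + 2.9568) = (-10.9555, 6.4223)
End effector: (-10.9555, 6.4223)

Answer: -10.9555 6.4223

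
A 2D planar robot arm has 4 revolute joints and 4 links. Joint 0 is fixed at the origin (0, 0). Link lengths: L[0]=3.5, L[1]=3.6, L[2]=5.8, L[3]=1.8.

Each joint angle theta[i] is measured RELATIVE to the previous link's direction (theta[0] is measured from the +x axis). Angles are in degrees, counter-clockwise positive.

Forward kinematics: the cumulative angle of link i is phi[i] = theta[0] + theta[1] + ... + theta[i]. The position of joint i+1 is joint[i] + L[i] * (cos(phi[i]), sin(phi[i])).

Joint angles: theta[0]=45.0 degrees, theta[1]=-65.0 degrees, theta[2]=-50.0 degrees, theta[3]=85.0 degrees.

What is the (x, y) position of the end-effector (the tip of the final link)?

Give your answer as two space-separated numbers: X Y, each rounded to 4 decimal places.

joint[0] = (0.0000, 0.0000)  (base)
link 0: phi[0] = 45 = 45 deg
  cos(45 deg) = 0.7071, sin(45 deg) = 0.7071
  joint[1] = (0.0000, 0.0000) + 3.5 * (0.7071, 0.7071) = (0.0000 + 2.4749, 0.0000 + 2.4749) = (2.4749, 2.4749)
link 1: phi[1] = 45 + -65 = -20 deg
  cos(-20 deg) = 0.9397, sin(-20 deg) = -0.3420
  joint[2] = (2.4749, 2.4749) + 3.6 * (0.9397, -0.3420) = (2.4749 + 3.3829, 2.4749 + -1.2313) = (5.8578, 1.2436)
link 2: phi[2] = 45 + -65 + -50 = -70 deg
  cos(-70 deg) = 0.3420, sin(-70 deg) = -0.9397
  joint[3] = (5.8578, 1.2436) + 5.8 * (0.3420, -0.9397) = (5.8578 + 1.9837, 1.2436 + -5.4502) = (7.8415, -4.2066)
link 3: phi[3] = 45 + -65 + -50 + 85 = 15 deg
  cos(15 deg) = 0.9659, sin(15 deg) = 0.2588
  joint[4] = (7.8415, -4.2066) + 1.8 * (0.9659, 0.2588) = (7.8415 + 1.7387, -4.2066 + 0.4659) = (9.5802, -3.7407)
End effector: (9.5802, -3.7407)

Answer: 9.5802 -3.7407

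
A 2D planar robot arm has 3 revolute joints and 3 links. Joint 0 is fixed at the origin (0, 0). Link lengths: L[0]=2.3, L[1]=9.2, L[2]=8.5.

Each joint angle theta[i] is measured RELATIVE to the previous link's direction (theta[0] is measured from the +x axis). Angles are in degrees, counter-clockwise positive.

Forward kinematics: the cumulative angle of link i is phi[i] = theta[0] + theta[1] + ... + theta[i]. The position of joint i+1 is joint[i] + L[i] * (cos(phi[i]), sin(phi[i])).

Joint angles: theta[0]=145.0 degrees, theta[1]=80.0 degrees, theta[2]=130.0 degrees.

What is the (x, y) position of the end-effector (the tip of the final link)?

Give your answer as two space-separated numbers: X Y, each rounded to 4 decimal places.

Answer: 0.0782 -5.9270

Derivation:
joint[0] = (0.0000, 0.0000)  (base)
link 0: phi[0] = 145 = 145 deg
  cos(145 deg) = -0.8192, sin(145 deg) = 0.5736
  joint[1] = (0.0000, 0.0000) + 2.3 * (-0.8192, 0.5736) = (0.0000 + -1.8840, 0.0000 + 1.3192) = (-1.8840, 1.3192)
link 1: phi[1] = 145 + 80 = 225 deg
  cos(225 deg) = -0.7071, sin(225 deg) = -0.7071
  joint[2] = (-1.8840, 1.3192) + 9.2 * (-0.7071, -0.7071) = (-1.8840 + -6.5054, 1.3192 + -6.5054) = (-8.3894, -5.1862)
link 2: phi[2] = 145 + 80 + 130 = 355 deg
  cos(355 deg) = 0.9962, sin(355 deg) = -0.0872
  joint[3] = (-8.3894, -5.1862) + 8.5 * (0.9962, -0.0872) = (-8.3894 + 8.4677, -5.1862 + -0.7408) = (0.0782, -5.9270)
End effector: (0.0782, -5.9270)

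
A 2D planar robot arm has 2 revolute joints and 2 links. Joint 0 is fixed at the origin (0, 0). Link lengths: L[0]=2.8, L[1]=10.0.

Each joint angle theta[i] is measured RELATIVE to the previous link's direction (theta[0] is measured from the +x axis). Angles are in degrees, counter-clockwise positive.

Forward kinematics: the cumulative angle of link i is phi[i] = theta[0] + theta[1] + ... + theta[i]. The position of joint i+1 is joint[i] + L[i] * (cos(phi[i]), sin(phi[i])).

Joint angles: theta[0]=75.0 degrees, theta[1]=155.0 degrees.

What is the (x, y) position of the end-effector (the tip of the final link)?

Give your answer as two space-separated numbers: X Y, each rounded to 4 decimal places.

Answer: -5.7032 -4.9559

Derivation:
joint[0] = (0.0000, 0.0000)  (base)
link 0: phi[0] = 75 = 75 deg
  cos(75 deg) = 0.2588, sin(75 deg) = 0.9659
  joint[1] = (0.0000, 0.0000) + 2.8 * (0.2588, 0.9659) = (0.0000 + 0.7247, 0.0000 + 2.7046) = (0.7247, 2.7046)
link 1: phi[1] = 75 + 155 = 230 deg
  cos(230 deg) = -0.6428, sin(230 deg) = -0.7660
  joint[2] = (0.7247, 2.7046) + 10 * (-0.6428, -0.7660) = (0.7247 + -6.4279, 2.7046 + -7.6604) = (-5.7032, -4.9559)
End effector: (-5.7032, -4.9559)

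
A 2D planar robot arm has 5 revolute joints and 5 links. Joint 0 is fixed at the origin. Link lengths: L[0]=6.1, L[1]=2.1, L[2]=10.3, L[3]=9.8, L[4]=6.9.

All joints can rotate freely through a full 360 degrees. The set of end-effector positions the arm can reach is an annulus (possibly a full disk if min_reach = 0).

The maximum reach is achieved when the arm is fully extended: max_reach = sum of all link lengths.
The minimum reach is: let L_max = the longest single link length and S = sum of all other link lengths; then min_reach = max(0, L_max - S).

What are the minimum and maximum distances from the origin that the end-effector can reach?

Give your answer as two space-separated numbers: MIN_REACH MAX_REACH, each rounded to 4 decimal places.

Answer: 0.0000 35.2000

Derivation:
Link lengths: [6.1, 2.1, 10.3, 9.8, 6.9]
max_reach = 6.1 + 2.1 + 10.3 + 9.8 + 6.9 = 35.2
L_max = max([6.1, 2.1, 10.3, 9.8, 6.9]) = 10.3
S (sum of others) = 35.2 - 10.3 = 24.9
min_reach = max(0, 10.3 - 24.9) = max(0, -14.6) = 0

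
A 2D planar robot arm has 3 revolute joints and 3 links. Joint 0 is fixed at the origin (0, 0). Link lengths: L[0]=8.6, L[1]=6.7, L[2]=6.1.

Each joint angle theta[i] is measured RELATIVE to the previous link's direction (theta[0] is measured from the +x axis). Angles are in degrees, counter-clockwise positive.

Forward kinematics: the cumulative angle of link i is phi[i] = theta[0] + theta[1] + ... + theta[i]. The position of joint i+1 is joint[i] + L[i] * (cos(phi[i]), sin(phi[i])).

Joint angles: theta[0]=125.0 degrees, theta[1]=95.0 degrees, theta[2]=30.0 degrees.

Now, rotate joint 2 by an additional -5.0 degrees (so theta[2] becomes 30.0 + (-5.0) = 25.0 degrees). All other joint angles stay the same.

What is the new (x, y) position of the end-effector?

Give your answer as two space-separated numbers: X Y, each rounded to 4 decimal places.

Answer: -12.6432 -2.7904

Derivation:
joint[0] = (0.0000, 0.0000)  (base)
link 0: phi[0] = 125 = 125 deg
  cos(125 deg) = -0.5736, sin(125 deg) = 0.8192
  joint[1] = (0.0000, 0.0000) + 8.6 * (-0.5736, 0.8192) = (0.0000 + -4.9328, 0.0000 + 7.0447) = (-4.9328, 7.0447)
link 1: phi[1] = 125 + 95 = 220 deg
  cos(220 deg) = -0.7660, sin(220 deg) = -0.6428
  joint[2] = (-4.9328, 7.0447) + 6.7 * (-0.7660, -0.6428) = (-4.9328 + -5.1325, 7.0447 + -4.3067) = (-10.0653, 2.7380)
link 2: phi[2] = 125 + 95 + 25 = 245 deg
  cos(245 deg) = -0.4226, sin(245 deg) = -0.9063
  joint[3] = (-10.0653, 2.7380) + 6.1 * (-0.4226, -0.9063) = (-10.0653 + -2.5780, 2.7380 + -5.5285) = (-12.6432, -2.7904)
End effector: (-12.6432, -2.7904)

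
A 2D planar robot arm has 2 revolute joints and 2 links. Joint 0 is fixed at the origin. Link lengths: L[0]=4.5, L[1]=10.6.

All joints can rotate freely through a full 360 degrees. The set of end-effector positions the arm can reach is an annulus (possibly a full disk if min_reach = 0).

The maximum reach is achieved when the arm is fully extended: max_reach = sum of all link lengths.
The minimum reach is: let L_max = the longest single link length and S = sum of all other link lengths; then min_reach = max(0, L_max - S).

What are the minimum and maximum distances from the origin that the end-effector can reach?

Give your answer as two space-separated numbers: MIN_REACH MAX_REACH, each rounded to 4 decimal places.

Link lengths: [4.5, 10.6]
max_reach = 4.5 + 10.6 = 15.1
L_max = max([4.5, 10.6]) = 10.6
S (sum of others) = 15.1 - 10.6 = 4.5
min_reach = max(0, 10.6 - 4.5) = max(0, 6.1) = 6.1

Answer: 6.1000 15.1000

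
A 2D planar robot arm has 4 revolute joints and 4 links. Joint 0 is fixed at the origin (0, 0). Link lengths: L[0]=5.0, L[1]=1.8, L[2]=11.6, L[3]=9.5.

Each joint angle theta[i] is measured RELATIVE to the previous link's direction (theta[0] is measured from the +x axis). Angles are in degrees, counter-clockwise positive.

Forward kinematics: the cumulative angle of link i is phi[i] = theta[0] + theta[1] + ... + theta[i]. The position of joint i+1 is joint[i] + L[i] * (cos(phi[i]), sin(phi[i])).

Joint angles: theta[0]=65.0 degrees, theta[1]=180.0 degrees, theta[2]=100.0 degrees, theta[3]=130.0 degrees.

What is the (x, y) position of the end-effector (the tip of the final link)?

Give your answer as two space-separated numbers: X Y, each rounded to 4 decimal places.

Answer: 8.5422 8.5078

Derivation:
joint[0] = (0.0000, 0.0000)  (base)
link 0: phi[0] = 65 = 65 deg
  cos(65 deg) = 0.4226, sin(65 deg) = 0.9063
  joint[1] = (0.0000, 0.0000) + 5 * (0.4226, 0.9063) = (0.0000 + 2.1131, 0.0000 + 4.5315) = (2.1131, 4.5315)
link 1: phi[1] = 65 + 180 = 245 deg
  cos(245 deg) = -0.4226, sin(245 deg) = -0.9063
  joint[2] = (2.1131, 4.5315) + 1.8 * (-0.4226, -0.9063) = (2.1131 + -0.7607, 4.5315 + -1.6314) = (1.3524, 2.9002)
link 2: phi[2] = 65 + 180 + 100 = 345 deg
  cos(345 deg) = 0.9659, sin(345 deg) = -0.2588
  joint[3] = (1.3524, 2.9002) + 11.6 * (0.9659, -0.2588) = (1.3524 + 11.2047, 2.9002 + -3.0023) = (12.5571, -0.1021)
link 3: phi[3] = 65 + 180 + 100 + 130 = 475 deg
  cos(475 deg) = -0.4226, sin(475 deg) = 0.9063
  joint[4] = (12.5571, -0.1021) + 9.5 * (-0.4226, 0.9063) = (12.5571 + -4.0149, -0.1021 + 8.6099) = (8.5422, 8.5078)
End effector: (8.5422, 8.5078)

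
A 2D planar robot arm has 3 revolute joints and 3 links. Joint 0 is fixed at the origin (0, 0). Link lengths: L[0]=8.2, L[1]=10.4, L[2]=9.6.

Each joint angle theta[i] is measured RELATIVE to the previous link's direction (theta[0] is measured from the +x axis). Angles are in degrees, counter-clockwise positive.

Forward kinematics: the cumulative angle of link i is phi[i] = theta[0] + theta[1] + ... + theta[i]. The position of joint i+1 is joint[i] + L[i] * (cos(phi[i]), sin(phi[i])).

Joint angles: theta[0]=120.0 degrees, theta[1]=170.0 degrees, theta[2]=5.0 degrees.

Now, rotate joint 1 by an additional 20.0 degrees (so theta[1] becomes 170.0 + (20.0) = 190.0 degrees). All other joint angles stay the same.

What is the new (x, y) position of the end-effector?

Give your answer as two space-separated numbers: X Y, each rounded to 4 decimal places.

Answer: 9.3732 -7.6537

Derivation:
joint[0] = (0.0000, 0.0000)  (base)
link 0: phi[0] = 120 = 120 deg
  cos(120 deg) = -0.5000, sin(120 deg) = 0.8660
  joint[1] = (0.0000, 0.0000) + 8.2 * (-0.5000, 0.8660) = (0.0000 + -4.1000, 0.0000 + 7.1014) = (-4.1000, 7.1014)
link 1: phi[1] = 120 + 190 = 310 deg
  cos(310 deg) = 0.6428, sin(310 deg) = -0.7660
  joint[2] = (-4.1000, 7.1014) + 10.4 * (0.6428, -0.7660) = (-4.1000 + 6.6850, 7.1014 + -7.9669) = (2.5850, -0.8655)
link 2: phi[2] = 120 + 190 + 5 = 315 deg
  cos(315 deg) = 0.7071, sin(315 deg) = -0.7071
  joint[3] = (2.5850, -0.8655) + 9.6 * (0.7071, -0.7071) = (2.5850 + 6.7882, -0.8655 + -6.7882) = (9.3732, -7.6537)
End effector: (9.3732, -7.6537)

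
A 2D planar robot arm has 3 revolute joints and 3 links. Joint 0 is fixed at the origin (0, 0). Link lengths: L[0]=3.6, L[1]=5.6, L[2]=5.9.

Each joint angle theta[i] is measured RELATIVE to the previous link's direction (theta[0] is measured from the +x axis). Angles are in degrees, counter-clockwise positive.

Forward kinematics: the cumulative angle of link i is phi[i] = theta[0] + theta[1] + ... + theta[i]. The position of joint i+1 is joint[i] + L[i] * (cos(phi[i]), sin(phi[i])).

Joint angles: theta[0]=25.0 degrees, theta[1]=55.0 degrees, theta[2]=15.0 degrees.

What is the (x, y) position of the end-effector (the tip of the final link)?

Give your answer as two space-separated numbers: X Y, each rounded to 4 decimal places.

Answer: 3.7209 12.9139

Derivation:
joint[0] = (0.0000, 0.0000)  (base)
link 0: phi[0] = 25 = 25 deg
  cos(25 deg) = 0.9063, sin(25 deg) = 0.4226
  joint[1] = (0.0000, 0.0000) + 3.6 * (0.9063, 0.4226) = (0.0000 + 3.2627, 0.0000 + 1.5214) = (3.2627, 1.5214)
link 1: phi[1] = 25 + 55 = 80 deg
  cos(80 deg) = 0.1736, sin(80 deg) = 0.9848
  joint[2] = (3.2627, 1.5214) + 5.6 * (0.1736, 0.9848) = (3.2627 + 0.9724, 1.5214 + 5.5149) = (4.2351, 7.0363)
link 2: phi[2] = 25 + 55 + 15 = 95 deg
  cos(95 deg) = -0.0872, sin(95 deg) = 0.9962
  joint[3] = (4.2351, 7.0363) + 5.9 * (-0.0872, 0.9962) = (4.2351 + -0.5142, 7.0363 + 5.8775) = (3.7209, 12.9139)
End effector: (3.7209, 12.9139)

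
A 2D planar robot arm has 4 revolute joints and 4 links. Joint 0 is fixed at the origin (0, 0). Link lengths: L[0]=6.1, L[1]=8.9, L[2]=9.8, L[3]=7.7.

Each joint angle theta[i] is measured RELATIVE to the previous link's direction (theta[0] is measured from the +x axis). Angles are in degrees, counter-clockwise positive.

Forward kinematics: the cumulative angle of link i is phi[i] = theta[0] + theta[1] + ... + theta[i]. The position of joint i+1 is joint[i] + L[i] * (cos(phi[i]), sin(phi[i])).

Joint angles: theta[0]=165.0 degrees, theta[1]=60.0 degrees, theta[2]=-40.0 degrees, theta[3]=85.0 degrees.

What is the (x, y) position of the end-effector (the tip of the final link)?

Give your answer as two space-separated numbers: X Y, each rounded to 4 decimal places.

Answer: -21.9481 -13.2686

Derivation:
joint[0] = (0.0000, 0.0000)  (base)
link 0: phi[0] = 165 = 165 deg
  cos(165 deg) = -0.9659, sin(165 deg) = 0.2588
  joint[1] = (0.0000, 0.0000) + 6.1 * (-0.9659, 0.2588) = (0.0000 + -5.8921, 0.0000 + 1.5788) = (-5.8921, 1.5788)
link 1: phi[1] = 165 + 60 = 225 deg
  cos(225 deg) = -0.7071, sin(225 deg) = -0.7071
  joint[2] = (-5.8921, 1.5788) + 8.9 * (-0.7071, -0.7071) = (-5.8921 + -6.2933, 1.5788 + -6.2933) = (-12.1854, -4.7145)
link 2: phi[2] = 165 + 60 + -40 = 185 deg
  cos(185 deg) = -0.9962, sin(185 deg) = -0.0872
  joint[3] = (-12.1854, -4.7145) + 9.8 * (-0.9962, -0.0872) = (-12.1854 + -9.7627, -4.7145 + -0.8541) = (-21.9481, -5.5686)
link 3: phi[3] = 165 + 60 + -40 + 85 = 270 deg
  cos(270 deg) = -0.0000, sin(270 deg) = -1.0000
  joint[4] = (-21.9481, -5.5686) + 7.7 * (-0.0000, -1.0000) = (-21.9481 + -0.0000, -5.5686 + -7.7000) = (-21.9481, -13.2686)
End effector: (-21.9481, -13.2686)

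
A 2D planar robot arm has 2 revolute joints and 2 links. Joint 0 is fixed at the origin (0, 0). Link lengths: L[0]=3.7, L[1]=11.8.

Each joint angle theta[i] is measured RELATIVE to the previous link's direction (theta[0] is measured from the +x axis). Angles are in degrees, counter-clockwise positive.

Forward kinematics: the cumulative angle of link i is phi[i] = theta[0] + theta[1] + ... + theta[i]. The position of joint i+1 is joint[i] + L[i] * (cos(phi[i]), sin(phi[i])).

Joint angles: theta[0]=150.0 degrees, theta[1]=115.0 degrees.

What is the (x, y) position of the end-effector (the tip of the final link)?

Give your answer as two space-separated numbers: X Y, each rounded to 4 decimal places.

joint[0] = (0.0000, 0.0000)  (base)
link 0: phi[0] = 150 = 150 deg
  cos(150 deg) = -0.8660, sin(150 deg) = 0.5000
  joint[1] = (0.0000, 0.0000) + 3.7 * (-0.8660, 0.5000) = (0.0000 + -3.2043, 0.0000 + 1.8500) = (-3.2043, 1.8500)
link 1: phi[1] = 150 + 115 = 265 deg
  cos(265 deg) = -0.0872, sin(265 deg) = -0.9962
  joint[2] = (-3.2043, 1.8500) + 11.8 * (-0.0872, -0.9962) = (-3.2043 + -1.0284, 1.8500 + -11.7551) = (-4.2327, -9.9051)
End effector: (-4.2327, -9.9051)

Answer: -4.2327 -9.9051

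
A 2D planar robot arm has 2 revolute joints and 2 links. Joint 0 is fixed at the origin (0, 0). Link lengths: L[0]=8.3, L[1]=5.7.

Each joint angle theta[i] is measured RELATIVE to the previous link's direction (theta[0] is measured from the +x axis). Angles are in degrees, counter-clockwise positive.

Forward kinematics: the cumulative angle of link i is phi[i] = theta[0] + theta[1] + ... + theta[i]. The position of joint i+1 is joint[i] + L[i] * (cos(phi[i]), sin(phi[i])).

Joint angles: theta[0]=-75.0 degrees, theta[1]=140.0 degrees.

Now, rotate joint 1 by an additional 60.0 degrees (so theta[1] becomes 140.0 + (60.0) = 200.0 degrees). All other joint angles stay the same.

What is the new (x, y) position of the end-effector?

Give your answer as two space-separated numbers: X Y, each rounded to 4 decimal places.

joint[0] = (0.0000, 0.0000)  (base)
link 0: phi[0] = -75 = -75 deg
  cos(-75 deg) = 0.2588, sin(-75 deg) = -0.9659
  joint[1] = (0.0000, 0.0000) + 8.3 * (0.2588, -0.9659) = (0.0000 + 2.1482, 0.0000 + -8.0172) = (2.1482, -8.0172)
link 1: phi[1] = -75 + 200 = 125 deg
  cos(125 deg) = -0.5736, sin(125 deg) = 0.8192
  joint[2] = (2.1482, -8.0172) + 5.7 * (-0.5736, 0.8192) = (2.1482 + -3.2694, -8.0172 + 4.6692) = (-1.1212, -3.3480)
End effector: (-1.1212, -3.3480)

Answer: -1.1212 -3.3480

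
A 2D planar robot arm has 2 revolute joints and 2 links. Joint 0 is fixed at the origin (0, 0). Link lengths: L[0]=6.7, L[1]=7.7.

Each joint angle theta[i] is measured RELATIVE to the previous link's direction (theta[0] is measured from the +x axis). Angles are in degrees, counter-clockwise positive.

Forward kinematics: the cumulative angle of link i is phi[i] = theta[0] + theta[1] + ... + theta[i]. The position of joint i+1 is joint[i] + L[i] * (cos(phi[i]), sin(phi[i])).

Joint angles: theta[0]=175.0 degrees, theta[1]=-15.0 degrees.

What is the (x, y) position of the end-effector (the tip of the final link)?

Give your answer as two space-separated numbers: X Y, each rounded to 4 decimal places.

joint[0] = (0.0000, 0.0000)  (base)
link 0: phi[0] = 175 = 175 deg
  cos(175 deg) = -0.9962, sin(175 deg) = 0.0872
  joint[1] = (0.0000, 0.0000) + 6.7 * (-0.9962, 0.0872) = (0.0000 + -6.6745, 0.0000 + 0.5839) = (-6.6745, 0.5839)
link 1: phi[1] = 175 + -15 = 160 deg
  cos(160 deg) = -0.9397, sin(160 deg) = 0.3420
  joint[2] = (-6.6745, 0.5839) + 7.7 * (-0.9397, 0.3420) = (-6.6745 + -7.2356, 0.5839 + 2.6336) = (-13.9101, 3.2175)
End effector: (-13.9101, 3.2175)

Answer: -13.9101 3.2175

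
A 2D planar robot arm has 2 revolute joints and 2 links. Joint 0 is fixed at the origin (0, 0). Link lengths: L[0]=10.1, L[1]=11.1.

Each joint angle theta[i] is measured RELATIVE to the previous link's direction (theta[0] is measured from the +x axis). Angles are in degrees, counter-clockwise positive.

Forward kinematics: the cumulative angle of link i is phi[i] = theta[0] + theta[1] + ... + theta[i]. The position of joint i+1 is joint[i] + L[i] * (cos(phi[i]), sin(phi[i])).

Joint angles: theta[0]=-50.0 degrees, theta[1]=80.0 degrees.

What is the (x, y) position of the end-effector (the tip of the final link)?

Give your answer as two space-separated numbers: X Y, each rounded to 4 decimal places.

Answer: 16.1050 -2.1870

Derivation:
joint[0] = (0.0000, 0.0000)  (base)
link 0: phi[0] = -50 = -50 deg
  cos(-50 deg) = 0.6428, sin(-50 deg) = -0.7660
  joint[1] = (0.0000, 0.0000) + 10.1 * (0.6428, -0.7660) = (0.0000 + 6.4922, 0.0000 + -7.7370) = (6.4922, -7.7370)
link 1: phi[1] = -50 + 80 = 30 deg
  cos(30 deg) = 0.8660, sin(30 deg) = 0.5000
  joint[2] = (6.4922, -7.7370) + 11.1 * (0.8660, 0.5000) = (6.4922 + 9.6129, -7.7370 + 5.5500) = (16.1050, -2.1870)
End effector: (16.1050, -2.1870)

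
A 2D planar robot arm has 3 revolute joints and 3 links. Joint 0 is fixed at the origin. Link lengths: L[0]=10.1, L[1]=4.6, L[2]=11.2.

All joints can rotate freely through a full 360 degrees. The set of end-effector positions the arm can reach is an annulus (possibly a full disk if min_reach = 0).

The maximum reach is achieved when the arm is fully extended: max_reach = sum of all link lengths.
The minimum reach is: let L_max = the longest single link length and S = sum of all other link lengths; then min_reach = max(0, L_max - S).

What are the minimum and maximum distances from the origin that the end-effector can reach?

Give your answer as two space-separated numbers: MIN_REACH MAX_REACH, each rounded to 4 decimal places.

Answer: 0.0000 25.9000

Derivation:
Link lengths: [10.1, 4.6, 11.2]
max_reach = 10.1 + 4.6 + 11.2 = 25.9
L_max = max([10.1, 4.6, 11.2]) = 11.2
S (sum of others) = 25.9 - 11.2 = 14.7
min_reach = max(0, 11.2 - 14.7) = max(0, -3.5) = 0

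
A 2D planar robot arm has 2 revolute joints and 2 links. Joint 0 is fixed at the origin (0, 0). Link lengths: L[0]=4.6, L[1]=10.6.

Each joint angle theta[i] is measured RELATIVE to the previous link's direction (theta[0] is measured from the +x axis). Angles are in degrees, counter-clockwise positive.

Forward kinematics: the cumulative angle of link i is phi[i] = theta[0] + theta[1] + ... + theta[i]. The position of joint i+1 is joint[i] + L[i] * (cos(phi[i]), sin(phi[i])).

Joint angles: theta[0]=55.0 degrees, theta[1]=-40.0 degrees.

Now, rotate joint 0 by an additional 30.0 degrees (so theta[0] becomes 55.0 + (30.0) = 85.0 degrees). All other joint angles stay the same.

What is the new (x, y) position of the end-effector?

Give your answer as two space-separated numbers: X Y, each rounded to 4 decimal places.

joint[0] = (0.0000, 0.0000)  (base)
link 0: phi[0] = 85 = 85 deg
  cos(85 deg) = 0.0872, sin(85 deg) = 0.9962
  joint[1] = (0.0000, 0.0000) + 4.6 * (0.0872, 0.9962) = (0.0000 + 0.4009, 0.0000 + 4.5825) = (0.4009, 4.5825)
link 1: phi[1] = 85 + -40 = 45 deg
  cos(45 deg) = 0.7071, sin(45 deg) = 0.7071
  joint[2] = (0.4009, 4.5825) + 10.6 * (0.7071, 0.7071) = (0.4009 + 7.4953, 4.5825 + 7.4953) = (7.8962, 12.0778)
End effector: (7.8962, 12.0778)

Answer: 7.8962 12.0778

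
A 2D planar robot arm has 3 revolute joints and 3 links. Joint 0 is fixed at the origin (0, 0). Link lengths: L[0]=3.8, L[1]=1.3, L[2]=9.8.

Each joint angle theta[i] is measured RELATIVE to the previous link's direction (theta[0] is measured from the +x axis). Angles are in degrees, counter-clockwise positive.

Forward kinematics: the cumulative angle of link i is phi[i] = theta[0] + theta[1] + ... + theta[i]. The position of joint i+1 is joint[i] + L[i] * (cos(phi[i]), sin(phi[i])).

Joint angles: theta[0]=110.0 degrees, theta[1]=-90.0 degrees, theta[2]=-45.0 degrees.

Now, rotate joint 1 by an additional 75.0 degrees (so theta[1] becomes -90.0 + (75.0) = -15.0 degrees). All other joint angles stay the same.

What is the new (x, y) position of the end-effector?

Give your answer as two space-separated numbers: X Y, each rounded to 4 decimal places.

Answer: 4.8863 12.3731

Derivation:
joint[0] = (0.0000, 0.0000)  (base)
link 0: phi[0] = 110 = 110 deg
  cos(110 deg) = -0.3420, sin(110 deg) = 0.9397
  joint[1] = (0.0000, 0.0000) + 3.8 * (-0.3420, 0.9397) = (0.0000 + -1.2997, 0.0000 + 3.5708) = (-1.2997, 3.5708)
link 1: phi[1] = 110 + -15 = 95 deg
  cos(95 deg) = -0.0872, sin(95 deg) = 0.9962
  joint[2] = (-1.2997, 3.5708) + 1.3 * (-0.0872, 0.9962) = (-1.2997 + -0.1133, 3.5708 + 1.2951) = (-1.4130, 4.8659)
link 2: phi[2] = 110 + -15 + -45 = 50 deg
  cos(50 deg) = 0.6428, sin(50 deg) = 0.7660
  joint[3] = (-1.4130, 4.8659) + 9.8 * (0.6428, 0.7660) = (-1.4130 + 6.2993, 4.8659 + 7.5072) = (4.8863, 12.3731)
End effector: (4.8863, 12.3731)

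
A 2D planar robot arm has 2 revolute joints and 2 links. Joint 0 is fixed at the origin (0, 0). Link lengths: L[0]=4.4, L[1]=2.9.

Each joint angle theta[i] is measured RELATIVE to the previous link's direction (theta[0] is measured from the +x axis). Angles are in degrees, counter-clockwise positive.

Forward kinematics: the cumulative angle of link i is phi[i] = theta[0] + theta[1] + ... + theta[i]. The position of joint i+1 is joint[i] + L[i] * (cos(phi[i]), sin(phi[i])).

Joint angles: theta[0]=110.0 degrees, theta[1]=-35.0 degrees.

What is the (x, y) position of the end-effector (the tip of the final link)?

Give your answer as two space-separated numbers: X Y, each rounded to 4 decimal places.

Answer: -0.7543 6.9358

Derivation:
joint[0] = (0.0000, 0.0000)  (base)
link 0: phi[0] = 110 = 110 deg
  cos(110 deg) = -0.3420, sin(110 deg) = 0.9397
  joint[1] = (0.0000, 0.0000) + 4.4 * (-0.3420, 0.9397) = (0.0000 + -1.5049, 0.0000 + 4.1346) = (-1.5049, 4.1346)
link 1: phi[1] = 110 + -35 = 75 deg
  cos(75 deg) = 0.2588, sin(75 deg) = 0.9659
  joint[2] = (-1.5049, 4.1346) + 2.9 * (0.2588, 0.9659) = (-1.5049 + 0.7506, 4.1346 + 2.8012) = (-0.7543, 6.9358)
End effector: (-0.7543, 6.9358)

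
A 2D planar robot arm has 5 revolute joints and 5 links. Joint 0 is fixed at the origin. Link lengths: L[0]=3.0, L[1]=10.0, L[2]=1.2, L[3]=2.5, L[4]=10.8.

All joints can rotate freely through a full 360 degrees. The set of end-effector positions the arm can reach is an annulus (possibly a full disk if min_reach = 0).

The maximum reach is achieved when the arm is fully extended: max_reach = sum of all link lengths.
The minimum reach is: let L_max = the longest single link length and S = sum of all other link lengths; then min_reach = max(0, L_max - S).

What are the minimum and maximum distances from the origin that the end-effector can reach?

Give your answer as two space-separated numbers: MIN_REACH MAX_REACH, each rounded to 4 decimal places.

Answer: 0.0000 27.5000

Derivation:
Link lengths: [3.0, 10.0, 1.2, 2.5, 10.8]
max_reach = 3 + 10 + 1.2 + 2.5 + 10.8 = 27.5
L_max = max([3.0, 10.0, 1.2, 2.5, 10.8]) = 10.8
S (sum of others) = 27.5 - 10.8 = 16.7
min_reach = max(0, 10.8 - 16.7) = max(0, -5.9) = 0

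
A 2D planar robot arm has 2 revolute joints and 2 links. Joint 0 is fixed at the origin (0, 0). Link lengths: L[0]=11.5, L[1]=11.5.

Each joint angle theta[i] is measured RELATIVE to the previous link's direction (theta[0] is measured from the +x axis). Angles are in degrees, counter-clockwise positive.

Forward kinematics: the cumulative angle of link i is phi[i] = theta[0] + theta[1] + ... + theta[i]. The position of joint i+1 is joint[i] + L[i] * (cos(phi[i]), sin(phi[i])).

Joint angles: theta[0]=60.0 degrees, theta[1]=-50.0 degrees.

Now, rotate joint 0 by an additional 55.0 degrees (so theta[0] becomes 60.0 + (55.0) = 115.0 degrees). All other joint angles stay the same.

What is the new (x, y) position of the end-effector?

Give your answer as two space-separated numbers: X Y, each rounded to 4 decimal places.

Answer: 0.0000 20.8451

Derivation:
joint[0] = (0.0000, 0.0000)  (base)
link 0: phi[0] = 115 = 115 deg
  cos(115 deg) = -0.4226, sin(115 deg) = 0.9063
  joint[1] = (0.0000, 0.0000) + 11.5 * (-0.4226, 0.9063) = (0.0000 + -4.8601, 0.0000 + 10.4225) = (-4.8601, 10.4225)
link 1: phi[1] = 115 + -50 = 65 deg
  cos(65 deg) = 0.4226, sin(65 deg) = 0.9063
  joint[2] = (-4.8601, 10.4225) + 11.5 * (0.4226, 0.9063) = (-4.8601 + 4.8601, 10.4225 + 10.4225) = (0.0000, 20.8451)
End effector: (0.0000, 20.8451)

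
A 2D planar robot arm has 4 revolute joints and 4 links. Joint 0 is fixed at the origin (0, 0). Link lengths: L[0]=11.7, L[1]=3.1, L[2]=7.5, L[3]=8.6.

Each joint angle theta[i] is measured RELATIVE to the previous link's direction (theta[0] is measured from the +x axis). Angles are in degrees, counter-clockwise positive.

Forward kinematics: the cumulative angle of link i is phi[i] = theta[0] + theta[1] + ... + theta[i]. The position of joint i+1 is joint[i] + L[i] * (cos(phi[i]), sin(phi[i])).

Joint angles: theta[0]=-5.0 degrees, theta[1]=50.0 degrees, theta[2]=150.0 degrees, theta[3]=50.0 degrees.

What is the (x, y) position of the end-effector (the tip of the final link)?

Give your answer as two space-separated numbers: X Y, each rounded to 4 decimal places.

Answer: 2.9685 -8.5631

Derivation:
joint[0] = (0.0000, 0.0000)  (base)
link 0: phi[0] = -5 = -5 deg
  cos(-5 deg) = 0.9962, sin(-5 deg) = -0.0872
  joint[1] = (0.0000, 0.0000) + 11.7 * (0.9962, -0.0872) = (0.0000 + 11.6555, 0.0000 + -1.0197) = (11.6555, -1.0197)
link 1: phi[1] = -5 + 50 = 45 deg
  cos(45 deg) = 0.7071, sin(45 deg) = 0.7071
  joint[2] = (11.6555, -1.0197) + 3.1 * (0.7071, 0.7071) = (11.6555 + 2.1920, -1.0197 + 2.1920) = (13.8475, 1.1723)
link 2: phi[2] = -5 + 50 + 150 = 195 deg
  cos(195 deg) = -0.9659, sin(195 deg) = -0.2588
  joint[3] = (13.8475, 1.1723) + 7.5 * (-0.9659, -0.2588) = (13.8475 + -7.2444, 1.1723 + -1.9411) = (6.6031, -0.7688)
link 3: phi[3] = -5 + 50 + 150 + 50 = 245 deg
  cos(245 deg) = -0.4226, sin(245 deg) = -0.9063
  joint[4] = (6.6031, -0.7688) + 8.6 * (-0.4226, -0.9063) = (6.6031 + -3.6345, -0.7688 + -7.7942) = (2.9685, -8.5631)
End effector: (2.9685, -8.5631)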